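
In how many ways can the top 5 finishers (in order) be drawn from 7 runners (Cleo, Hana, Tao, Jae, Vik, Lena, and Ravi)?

2520

This is an ordered selection of 5 from 7: P(7,5).
That gives 7 × 6 × 5 × 4 × 3 = 2520.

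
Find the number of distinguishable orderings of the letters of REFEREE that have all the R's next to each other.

Treat the 2 copies of R as a single block. The multiset to arrange is then {RR, E, E, E, E, F}, 6 items in all.
That gives (6)!/(4!) = 30 arrangements.

30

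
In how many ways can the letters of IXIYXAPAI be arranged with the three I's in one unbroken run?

1260

Treat the 3 copies of I as a single block. The multiset to arrange is then {III, A, A, P, X, X, Y}, 7 items in all.
That gives (7)!/(2!·2!) = 1260 arrangements.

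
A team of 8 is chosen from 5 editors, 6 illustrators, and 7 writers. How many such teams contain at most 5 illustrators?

43692

Split by how many illustrators are chosen (0 through 5).
Sum: C(6,0)·C(12,8) + C(6,1)·C(12,7) + C(6,2)·C(12,6) + C(6,3)·C(12,5) + C(6,4)·C(12,4) + C(6,5)·C(12,3) = 495 + 4752 + 13860 + 15840 + 7425 + 1320 = 43692.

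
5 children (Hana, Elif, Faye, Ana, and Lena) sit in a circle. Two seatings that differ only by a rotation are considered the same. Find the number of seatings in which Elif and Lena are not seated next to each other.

12

Without the restriction there are (4)! = 24 seatings.
Seatings with Elif beside Lena: treat them as a block with 2 internal orders, giving 2 × (3)! = 12.
Subtracting, 24 − 12 = 12.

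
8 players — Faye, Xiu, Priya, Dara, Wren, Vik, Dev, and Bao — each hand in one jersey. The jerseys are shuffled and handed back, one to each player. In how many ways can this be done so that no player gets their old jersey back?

This is the derangement count D_8: permutations of 8 items with no fixed point.
By inclusion–exclusion this is Σ_{j=0}^{8} (−1)^j C(8,j)·(8−j)!.
Computing: 40320 − 40320 + 20160 − 6720 + 1680 − 336 + 56 − 8 + 1 = 14833.

14833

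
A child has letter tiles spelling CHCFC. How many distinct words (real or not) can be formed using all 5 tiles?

The 5 letters of CHCFC have repeats: C appearing 3 times.
So there are 5! / (3!) = 20 distinguishable arrangements.

20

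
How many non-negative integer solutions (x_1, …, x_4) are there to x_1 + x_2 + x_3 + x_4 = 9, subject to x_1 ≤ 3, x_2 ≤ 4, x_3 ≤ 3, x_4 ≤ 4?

46

Without the upper bounds there are C(12,3) = 220 ways to split 9 among 4 variables.
Subtract solutions that violate a single cap (substitute x_i' = x_i − (cap_i+1)): x_1 ≥ 4 gives C(8,3) = 56; x_2 ≥ 5 gives C(7,3) = 35; x_3 ≥ 4 gives C(8,3) = 56; x_4 ≥ 5 gives C(7,3) = 35. Together 182.
Add back pairs where two caps are both exceeded: 1 + 4 + 1 + 1 + 0 + 1 = 8.
By inclusion–exclusion the count is 220 − 182 + 8 = 46.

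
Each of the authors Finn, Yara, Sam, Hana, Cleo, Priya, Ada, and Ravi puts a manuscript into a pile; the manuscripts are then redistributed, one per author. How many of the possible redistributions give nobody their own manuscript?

This is the derangement count D_8: permutations of 8 items with no fixed point.
By inclusion–exclusion this is Σ_{j=0}^{8} (−1)^j C(8,j)·(8−j)!.
Computing: 40320 − 40320 + 20160 − 6720 + 1680 − 336 + 56 − 8 + 1 = 14833.

14833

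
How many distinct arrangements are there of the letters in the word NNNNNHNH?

NNNNNHNH has 8 letters with H appearing twice and N appearing 6 times.
So there are 8! / (6!·2!) = 28 distinguishable arrangements.

28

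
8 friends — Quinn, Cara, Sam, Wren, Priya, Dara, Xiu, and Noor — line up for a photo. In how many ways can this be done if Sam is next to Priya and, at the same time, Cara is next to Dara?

Treat {Sam,Priya} as one block (2 orders) and {Cara,Dara} as another (2 orders).
That leaves 6 units to arrange: 2 × 2 × 6! = 4 × 720 = 2880.

2880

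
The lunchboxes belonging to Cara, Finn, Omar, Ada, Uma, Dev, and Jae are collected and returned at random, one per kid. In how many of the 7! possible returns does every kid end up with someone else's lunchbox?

Let Aᵢ be the assignments in which kid i gets their own lunchbox. We want the size of the complement of A₁∪…∪A_7.
By inclusion–exclusion this is Σ_{j=0}^{7} (−1)^j C(7,j)·(7−j)!.
Computing: 5040 − 5040 + 2520 − 840 + 210 − 42 + 7 − 1 = 1854.

1854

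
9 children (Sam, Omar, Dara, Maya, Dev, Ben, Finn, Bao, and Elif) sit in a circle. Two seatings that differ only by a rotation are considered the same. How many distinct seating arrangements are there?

Fix one person's seat to break rotational symmetry; the remaining 8 people can be arranged in (8)! = 40320 ways.

40320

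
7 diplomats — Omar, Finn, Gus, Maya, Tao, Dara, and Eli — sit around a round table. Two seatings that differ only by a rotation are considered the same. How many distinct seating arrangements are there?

Fix one person's seat to break rotational symmetry; the remaining 6 people can be arranged in (6)! = 720 ways.

720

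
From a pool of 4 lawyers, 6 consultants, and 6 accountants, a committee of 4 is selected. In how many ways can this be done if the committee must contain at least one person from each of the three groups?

936

With no constraint there are C(16,4) = 1820 possible selections.
Selections missing a whole group: no lawyers → C(12,4) = 495; no consultants → C(10,4) = 210; no accountants → C(10,4) = 210.
Add back selections omitting two groups (i.e. drawn from a single group): C(4,4) + C(6,4) + C(6,4) = 31.
By inclusion–exclusion: 1820 − 915 + 31 = 936.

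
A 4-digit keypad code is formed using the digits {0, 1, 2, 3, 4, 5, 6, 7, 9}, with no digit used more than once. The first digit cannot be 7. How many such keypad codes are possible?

2688

The first digit has 9−1 = 8 choices (anything except 7).
The remaining 3 digits are filled from the other 8 symbols without repetition: 8 × 7 × 6 = 336.
Total: 8 × 336 = 2688.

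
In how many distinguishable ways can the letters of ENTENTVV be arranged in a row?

2520

Letter multiplicities in ENTENTVV: E×2, N×2, T×2, V×2.
So there are 8! / (2!·2!·2!·2!) = 2520 distinguishable arrangements.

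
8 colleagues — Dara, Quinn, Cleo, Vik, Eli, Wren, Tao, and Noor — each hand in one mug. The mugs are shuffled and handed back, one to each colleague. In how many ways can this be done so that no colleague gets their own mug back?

14833

Count assignments avoiding every fixed point. For any j of the 8 colleagues fixed to their own mug, the other 8−j can be arranged in (8−j)! ways.
By inclusion–exclusion this is Σ_{j=0}^{8} (−1)^j C(8,j)·(8−j)!.
Computing: 40320 − 40320 + 20160 − 6720 + 1680 − 336 + 56 − 8 + 1 = 14833.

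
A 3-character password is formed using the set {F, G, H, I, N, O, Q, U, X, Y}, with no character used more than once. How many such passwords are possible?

720

This is a permutation of 3 out of 10: P(10,3) = 10!/7!.
That product is 10 × 9 × 8 = 720.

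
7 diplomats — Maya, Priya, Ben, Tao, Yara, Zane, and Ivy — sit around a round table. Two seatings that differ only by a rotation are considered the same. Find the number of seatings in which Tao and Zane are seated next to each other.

240

Glue Tao and Zane into a block (2 internal orders). Seating 6 units around a circle gives (5)! arrangements.
So 2 × (5)! = 2 × 120 = 240.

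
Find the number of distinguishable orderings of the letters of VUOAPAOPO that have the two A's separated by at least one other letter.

There are 9!/(3!·2!·2!) = 15120 arrangements of VUOAPAOPO in total.
If the two A's are adjacent, glue them into one block, leaving 8 items to arrange: (8)!/(3!·2!) = 3360 ways.
Subtracting, 15120 − 3360 = 11760 arrangements keep the A's apart.

11760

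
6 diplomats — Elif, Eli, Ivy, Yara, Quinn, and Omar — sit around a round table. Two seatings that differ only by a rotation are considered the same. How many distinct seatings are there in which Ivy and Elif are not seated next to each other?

All circular seatings of 6 people number (5)! = 120.
Seatings with Ivy beside Elif: treat them as a block with 2 internal orders, giving 2 × (4)! = 48.
Subtracting, 120 − 48 = 72.

72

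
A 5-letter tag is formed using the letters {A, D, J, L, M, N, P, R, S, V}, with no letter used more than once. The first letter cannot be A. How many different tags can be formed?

The first letter has 10−1 = 9 choices (anything except A).
The remaining 4 letters are filled from the other 9 symbols without repetition: 9 × 8 × 7 × 6 = 3024.
Total: 9 × 3024 = 27216.

27216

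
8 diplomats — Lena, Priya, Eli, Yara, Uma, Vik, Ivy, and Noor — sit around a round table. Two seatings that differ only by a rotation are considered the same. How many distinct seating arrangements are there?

5040

Around a circle, 8 distinct people have 8!/8 = (7)! = 5040 rotationally distinct seatings.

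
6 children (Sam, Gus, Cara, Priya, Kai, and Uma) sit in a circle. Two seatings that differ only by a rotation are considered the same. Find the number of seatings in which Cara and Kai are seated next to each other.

Glue Cara and Kai into a block (2 internal orders). Seating 5 units around a circle gives (4)! arrangements.
So 2 × (4)! = 2 × 24 = 48.

48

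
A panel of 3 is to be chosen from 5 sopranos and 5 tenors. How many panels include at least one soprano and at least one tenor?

100

Unrestricted: C(10,3) = 120 ways to pick any 3 of the 10.
Selections missing a whole group: no sopranos → C(5,3) = 10; no tenors → C(5,3) = 10.
Both groups omitted at once is impossible, so 120 − 20 = 100.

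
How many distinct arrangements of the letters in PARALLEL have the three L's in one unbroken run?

Treat the 3 copies of L as a single block. The multiset to arrange is then {LLL, A, A, E, P, R}, 6 items in all.
That gives (6)!/(2!) = 360 arrangements.

360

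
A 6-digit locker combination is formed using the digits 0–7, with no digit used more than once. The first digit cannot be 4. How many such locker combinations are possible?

17640

The first digit has 8−1 = 7 choices (anything except 4).
The remaining 5 digits are filled from the other 7 symbols without repetition: 7 × 6 × 5 × 4 × 3 = 2520.
Total: 7 × 2520 = 17640.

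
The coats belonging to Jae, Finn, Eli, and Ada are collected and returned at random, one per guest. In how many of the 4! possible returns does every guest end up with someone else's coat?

This is the derangement count D_4: permutations of 4 items with no fixed point.
By inclusion–exclusion this is Σ_{j=0}^{4} (−1)^j C(4,j)·(4−j)!.
Computing: 24 − 24 + 12 − 4 + 1 = 9.

9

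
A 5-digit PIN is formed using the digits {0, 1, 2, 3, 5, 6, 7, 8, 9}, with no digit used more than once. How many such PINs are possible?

Choose and order 5 of the 9 symbols: the first digit has 9 options, the next 8, and so on down to 5.
That product is 9 × 8 × 7 × 6 × 5 = 15120.

15120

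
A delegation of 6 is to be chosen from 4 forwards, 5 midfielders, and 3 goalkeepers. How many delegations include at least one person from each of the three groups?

805

With no constraint there are C(12,6) = 924 possible selections.
Selections missing a whole group: no forwards → C(8,6) = 28; no midfielders → C(7,6) = 7; no goalkeepers → C(9,6) = 84.
Add back selections omitting two groups (i.e. drawn from a single group): C(4,6) + C(5,6) + C(3,6) = 0.
By inclusion–exclusion: 924 − 119 + 0 = 805.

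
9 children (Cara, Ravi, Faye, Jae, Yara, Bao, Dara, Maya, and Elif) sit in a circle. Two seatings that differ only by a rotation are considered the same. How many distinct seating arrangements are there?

40320

Around a circle, 9 distinct people have 9!/9 = (8)! = 40320 rotationally distinct seatings.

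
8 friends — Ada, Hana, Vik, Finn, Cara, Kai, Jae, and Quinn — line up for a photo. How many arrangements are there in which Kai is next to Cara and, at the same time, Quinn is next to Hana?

2880

Treat {Kai,Cara} as one block (2 orders) and {Quinn,Hana} as another (2 orders).
That leaves 6 units to arrange: 2 × 2 × 6! = 4 × 720 = 2880.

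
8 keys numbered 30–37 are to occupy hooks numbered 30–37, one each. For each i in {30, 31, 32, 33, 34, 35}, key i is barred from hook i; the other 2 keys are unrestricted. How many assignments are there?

Let Aᵢ (for 30 ≤ i ≤ 35) be the placements that put key i in its forbidden hook. Any j of these fix j positions, leaving (8−j)! ways to fill the rest, and there are C(6,j) ways to pick which j.
By inclusion–exclusion, the number of valid placements is Σ_{j=0}^{6} (−1)^j C(6,j)·(8−j)!.
Computing: 40320 − 30240 + 10800 − 2400 + 360 − 36 + 2 = 18806.

18806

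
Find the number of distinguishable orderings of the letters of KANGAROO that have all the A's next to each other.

2520

Treat the 2 copies of A as a single block. The multiset to arrange is then {AA, G, K, N, O, O, R}, 7 items in all.
That gives (7)!/(2!) = 2520 arrangements.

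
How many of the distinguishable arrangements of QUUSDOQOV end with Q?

With the last slot taken by Q, it remains to arrange the other 8 letters (UUSDOQOV).
Those 8 letters have O appearing twice and U appearing twice, giving (8)!/(2!·2!) = 10080.

10080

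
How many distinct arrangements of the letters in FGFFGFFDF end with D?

Fix D in the last position and arrange the remaining 8 letters.
Those 8 letters have F appearing 6 times and G appearing twice, giving (8)!/(6!·2!) = 28.

28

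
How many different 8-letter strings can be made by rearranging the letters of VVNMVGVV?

The 8 letters of VVNMVGVV have repeats: V appearing 5 times.
The number of distinct arrangements is 8!/(5!) = 40320/120 = 336.

336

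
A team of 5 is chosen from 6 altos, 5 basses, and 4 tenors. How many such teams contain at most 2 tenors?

Split by how many tenors are chosen (0 through 2).
Sum: C(4,0)·C(11,5) + C(4,1)·C(11,4) + C(4,2)·C(11,3) = 462 + 1320 + 990 = 2772.

2772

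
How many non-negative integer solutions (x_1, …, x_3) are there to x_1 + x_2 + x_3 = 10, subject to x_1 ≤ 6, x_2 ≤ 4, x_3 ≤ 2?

6

Without the upper bounds there are C(12,2) = 66 ways to split 10 among 3 variables.
Subtract solutions that violate a single cap (substitute x_i' = x_i − (cap_i+1)): x_1 ≥ 7 gives C(5,2) = 10; x_2 ≥ 5 gives C(7,2) = 21; x_3 ≥ 3 gives C(9,2) = 36. Together 67.
Add back pairs where two caps are both exceeded: 0 + 1 + 6 = 7.
By inclusion–exclusion the count is 66 − 67 + 7 = 6.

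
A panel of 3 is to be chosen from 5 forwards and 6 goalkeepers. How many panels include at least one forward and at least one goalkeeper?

135

Total 3-person selections from all 11: C(11,3) = 165.
Selections missing a whole group: no forwards → C(6,3) = 20; no goalkeepers → C(5,3) = 10.
Both groups omitted at once is impossible, so 165 − 30 = 135.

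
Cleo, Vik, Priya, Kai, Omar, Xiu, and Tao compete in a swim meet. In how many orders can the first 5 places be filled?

2520

This is an ordered selection of 5 from 7: P(7,5).
That gives 7 × 6 × 5 × 4 × 3 = 2520.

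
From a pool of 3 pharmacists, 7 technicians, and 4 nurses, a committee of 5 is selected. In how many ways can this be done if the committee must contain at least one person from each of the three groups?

1288

Total 5-person selections from all 14: C(14,5) = 2002.
Subtract selections that omit an entire group: no pharmacists → C(11,5) = 462; no technicians → C(7,5) = 21; no nurses → C(10,5) = 252.
Add back selections omitting two groups (i.e. drawn from a single group): C(3,5) + C(7,5) + C(4,5) = 21.
By inclusion–exclusion: 2002 − 735 + 21 = 1288.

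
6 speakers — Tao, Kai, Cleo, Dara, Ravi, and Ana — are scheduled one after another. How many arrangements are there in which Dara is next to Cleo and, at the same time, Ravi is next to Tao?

96

Treat {Dara,Cleo} as one block (2 orders) and {Ravi,Tao} as another (2 orders).
That leaves 4 units to arrange: 2 × 2 × 4! = 4 × 24 = 96.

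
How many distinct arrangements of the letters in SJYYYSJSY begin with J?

280

With the first slot taken by J, it remains to arrange the other 8 letters (SYYYSJSY).
Those 8 letters have S appearing 3 times and Y appearing 4 times, giving (8)!/(4!·3!) = 280.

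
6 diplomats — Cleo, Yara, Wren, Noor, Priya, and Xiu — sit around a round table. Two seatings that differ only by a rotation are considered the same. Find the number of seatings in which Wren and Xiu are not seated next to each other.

72

All circular seatings of 6 people number (5)! = 120.
Seatings with Wren beside Xiu: treat them as a block with 2 internal orders, giving 2 × (4)! = 48.
Subtracting, 120 − 48 = 72.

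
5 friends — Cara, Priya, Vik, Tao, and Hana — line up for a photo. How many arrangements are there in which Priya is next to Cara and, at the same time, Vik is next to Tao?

Treat {Priya,Cara} as one block (2 orders) and {Vik,Tao} as another (2 orders).
That leaves 3 units to arrange: 2 × 2 × 3! = 4 × 6 = 24.

24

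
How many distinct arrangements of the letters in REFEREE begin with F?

15

With the first slot taken by F, it remains to arrange the other 6 letters (REEREE).
Those 6 letters have E appearing 4 times and R appearing twice, giving (6)!/(4!·2!) = 15.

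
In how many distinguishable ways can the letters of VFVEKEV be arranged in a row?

The 7 letters of VFVEKEV have repeats: E appearing twice and V appearing 3 times.
Dividing 7! = 5040 by 3!·2! = 12 for the repeated letters gives 420.

420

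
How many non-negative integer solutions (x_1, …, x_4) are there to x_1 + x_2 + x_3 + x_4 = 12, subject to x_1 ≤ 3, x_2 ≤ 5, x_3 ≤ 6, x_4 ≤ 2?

By stars and bars, unrestricted non-negative solutions to x_1+…+x_4 = 12 number C(12+3,3) = 455.
Subtract solutions that violate a single cap (substitute x_i' = x_i − (cap_i+1)): x_1 ≥ 4 gives C(11,3) = 165; x_2 ≥ 6 gives C(9,3) = 84; x_3 ≥ 7 gives C(8,3) = 56; x_4 ≥ 3 gives C(12,3) = 220. Together 525.
Add back pairs where two caps are both exceeded: 10 + 4 + 56 + 0 + 20 + 10 = 100.
By inclusion–exclusion the count is 455 − 525 + 100 = 30.

30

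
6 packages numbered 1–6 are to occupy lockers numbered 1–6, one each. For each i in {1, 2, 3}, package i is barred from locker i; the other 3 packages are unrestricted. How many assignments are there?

426

Let Aᵢ (for i ∈ {1, 2, 3}) be the placements that put package i in its forbidden locker. Any j of these fix j positions, leaving (6−j)! ways to fill the rest, and there are C(3,j) ways to pick which j.
By inclusion–exclusion, the number of valid placements is Σ_{j=0}^{3} (−1)^j C(3,j)·(6−j)!.
Computing: 720 − 360 + 72 − 6 = 426.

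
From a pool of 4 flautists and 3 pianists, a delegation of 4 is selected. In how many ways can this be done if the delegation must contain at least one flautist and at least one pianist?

Unrestricted: C(7,4) = 35 ways to pick any 4 of the 7.
Subtract selections that omit an entire group: no flautists → C(3,4) = 0; no pianists → C(4,4) = 1.
Both groups omitted at once is impossible, so 35 − 1 = 34.

34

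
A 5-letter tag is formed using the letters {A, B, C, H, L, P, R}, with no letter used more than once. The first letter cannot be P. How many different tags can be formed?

The first letter has 7−1 = 6 choices (anything except P).
The remaining 4 letters are filled from the other 6 symbols without repetition: 6 × 5 × 4 × 3 = 360.
Total: 6 × 360 = 2160.

2160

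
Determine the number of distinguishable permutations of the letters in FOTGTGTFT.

3780

Letter multiplicities in FOTGTGTFT: F×2, G×2, O×1, T×4.
The number of distinct arrangements is 9!/(4!·2!·2!) = 362880/96 = 3780.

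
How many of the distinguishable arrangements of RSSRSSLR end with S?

Fix S in the last position and arrange the remaining 7 letters.
Those 7 letters have R appearing 3 times and S appearing 3 times, giving (7)!/(3!·3!) = 140.

140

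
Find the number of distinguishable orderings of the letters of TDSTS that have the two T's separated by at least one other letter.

18

There are 5!/(2!·2!) = 30 arrangements of TDSTS in total.
Arrangements with the T's together: treat TT as one letter, giving (4)!/(2!) = 12.
Hence 30 − 12 = 18.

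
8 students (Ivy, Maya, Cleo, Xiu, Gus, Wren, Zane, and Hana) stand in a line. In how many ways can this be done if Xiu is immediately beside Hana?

10080

Place the 6 others and the Xiu-Hana pair as 7 objects in a line; the pair has 2 internal arrangements.
That gives 2 × 7! = 2 × 5040 = 10080.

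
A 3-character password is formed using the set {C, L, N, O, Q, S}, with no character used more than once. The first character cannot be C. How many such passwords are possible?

The first character has 6−1 = 5 choices (anything except C).
The remaining 2 characters are filled from the other 5 symbols without repetition: 5 × 4 = 20.
Total: 5 × 20 = 100.

100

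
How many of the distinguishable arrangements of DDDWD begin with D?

4

With the first slot taken by D, it remains to arrange the other 4 letters (DDWD).
Those 4 letters have D appearing 3 times, giving (4)!/(3!) = 4.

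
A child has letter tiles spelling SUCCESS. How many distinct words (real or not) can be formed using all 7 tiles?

420

The 7 letters of SUCCESS have repeats: C appearing twice and S appearing 3 times.
Dividing 7! = 5040 by 3!·2! = 12 for the repeated letters gives 420.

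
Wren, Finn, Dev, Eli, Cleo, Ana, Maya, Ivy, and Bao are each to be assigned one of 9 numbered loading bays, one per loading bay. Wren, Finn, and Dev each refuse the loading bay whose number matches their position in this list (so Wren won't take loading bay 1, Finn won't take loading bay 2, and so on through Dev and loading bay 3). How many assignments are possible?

256320

Let Aᵢ (for i ∈ {1, 2, 3}) be the placements that put person i in their forbidden loading bay. Any j of these fix j positions, leaving (9−j)! ways to fill the rest, and there are C(3,j) ways to pick which j.
By inclusion–exclusion, the number of valid placements is Σ_{j=0}^{3} (−1)^j C(3,j)·(9−j)!.
Computing: 362880 − 120960 + 15120 − 720 = 256320.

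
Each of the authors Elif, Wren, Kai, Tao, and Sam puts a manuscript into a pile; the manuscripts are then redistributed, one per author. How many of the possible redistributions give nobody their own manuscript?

Let Aᵢ be the assignments in which author i gets their own manuscript. We want the size of the complement of A₁∪…∪A_5.
By inclusion–exclusion this is Σ_{j=0}^{5} (−1)^j C(5,j)·(5−j)!.
Computing: 120 − 120 + 60 − 20 + 5 − 1 = 44.

44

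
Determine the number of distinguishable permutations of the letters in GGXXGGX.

The 7 letters of GGXXGGX have repeats: G appearing 4 times and X appearing 3 times.
The number of distinct arrangements is 7!/(4!·3!) = 5040/144 = 35.

35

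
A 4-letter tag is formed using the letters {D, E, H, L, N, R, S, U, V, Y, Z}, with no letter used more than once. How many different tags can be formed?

This is a permutation of 4 out of 11: P(11,4) = 11!/7!.
That product is 11 × 10 × 9 × 8 = 7920.

7920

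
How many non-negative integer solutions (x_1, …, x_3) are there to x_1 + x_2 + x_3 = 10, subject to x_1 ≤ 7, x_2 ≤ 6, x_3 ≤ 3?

22

Ignoring the caps, the number of non-negative solutions to x_1+…+x_3 = 10 is C(12,2) = 66.
Subtract solutions that violate a single cap (substitute x_i' = x_i − (cap_i+1)): x_1 ≥ 8 gives C(4,2) = 6; x_2 ≥ 7 gives C(5,2) = 10; x_3 ≥ 4 gives C(8,2) = 28. Together 44.
No two caps can be exceeded simultaneously, so the pair terms are all 0.
By inclusion–exclusion the count is 66 − 44 + 0 = 22.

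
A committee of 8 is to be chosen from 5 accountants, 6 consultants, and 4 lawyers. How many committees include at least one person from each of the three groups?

Unrestricted: C(15,8) = 6435 ways to pick any 8 of the 15.
Selections missing a whole group: no accountants → C(10,8) = 45; no consultants → C(9,8) = 9; no lawyers → C(11,8) = 165.
Add back selections omitting two groups (i.e. drawn from a single group): C(5,8) + C(6,8) + C(4,8) = 0.
By inclusion–exclusion: 6435 − 219 + 0 = 6216.

6216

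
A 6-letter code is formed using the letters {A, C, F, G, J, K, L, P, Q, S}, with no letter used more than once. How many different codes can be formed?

With no repetition, fill the 6 letters in order: 10 choices, then 9, down to 5.
10 × 9 × 8 × 7 × 6 × 5 = 151200.

151200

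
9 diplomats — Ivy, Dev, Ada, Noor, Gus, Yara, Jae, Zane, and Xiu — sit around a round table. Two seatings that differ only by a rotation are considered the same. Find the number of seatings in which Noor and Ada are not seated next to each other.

30240

All circular seatings of 9 people number (8)! = 40320.
Seatings with Noor beside Ada: treat them as a block with 2 internal orders, giving 2 × (7)! = 10080.
Subtracting, 40320 − 10080 = 30240.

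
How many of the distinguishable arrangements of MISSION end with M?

Fix M in the last position and arrange the remaining 6 letters.
Those 6 letters have I appearing twice and S appearing twice, giving (6)!/(2!·2!) = 180.

180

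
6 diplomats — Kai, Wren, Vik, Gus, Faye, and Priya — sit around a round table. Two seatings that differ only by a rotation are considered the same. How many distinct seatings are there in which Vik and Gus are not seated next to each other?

72

Without the restriction there are (5)! = 120 seatings.
Seatings with Vik beside Gus: treat them as a block with 2 internal orders, giving 2 × (4)! = 48.
Subtracting, 120 − 48 = 72.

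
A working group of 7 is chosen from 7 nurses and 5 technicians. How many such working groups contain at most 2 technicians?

Split by how many technicians are chosen (0 through 2).
Sum: C(5,0)·C(7,7) + C(5,1)·C(7,6) + C(5,2)·C(7,5) = 1 + 35 + 210 = 246.

246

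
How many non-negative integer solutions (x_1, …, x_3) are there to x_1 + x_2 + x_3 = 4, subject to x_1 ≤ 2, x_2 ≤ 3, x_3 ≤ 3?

10

Ignoring the caps, the number of non-negative solutions to x_1+…+x_3 = 4 is C(6,2) = 15.
Subtract solutions that violate a single cap (substitute x_i' = x_i − (cap_i+1)): x_1 ≥ 3 gives C(3,2) = 3; x_2 ≥ 4 gives C(2,2) = 1; x_3 ≥ 4 gives C(2,2) = 1. Together 5.
No two caps can be exceeded simultaneously, so the pair terms are all 0.
By inclusion–exclusion the count is 15 − 5 + 0 = 10.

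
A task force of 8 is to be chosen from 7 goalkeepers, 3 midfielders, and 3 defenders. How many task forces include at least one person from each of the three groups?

With no constraint there are C(13,8) = 1287 possible selections.
Selections missing a whole group: no goalkeepers → C(6,8) = 0; no midfielders → C(10,8) = 45; no defenders → C(10,8) = 45.
Add back selections omitting two groups (i.e. drawn from a single group): C(7,8) + C(3,8) + C(3,8) = 0.
By inclusion–exclusion: 1287 − 90 + 0 = 1197.

1197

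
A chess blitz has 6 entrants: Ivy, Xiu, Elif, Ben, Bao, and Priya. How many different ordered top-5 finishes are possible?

720

This is an ordered selection of 5 from 6: P(6,5).
That gives 6 × 5 × 4 × 3 × 2 = 720.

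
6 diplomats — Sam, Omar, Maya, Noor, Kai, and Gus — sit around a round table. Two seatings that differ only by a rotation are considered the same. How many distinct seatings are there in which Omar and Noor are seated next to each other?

48

Treat {Omar, Noor} as one unit (2 internal orders) and seat the resulting 5 units around the table: (4)! circular arrangements.
So 2 × (4)! = 2 × 24 = 48.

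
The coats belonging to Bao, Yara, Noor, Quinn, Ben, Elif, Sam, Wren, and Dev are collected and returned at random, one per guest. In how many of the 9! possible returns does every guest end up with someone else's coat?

Let Aᵢ be the assignments in which guest i gets their own coat. We want the size of the complement of A₁∪…∪A_9.
By inclusion–exclusion this is Σ_{j=0}^{9} (−1)^j C(9,j)·(9−j)!.
Computing: 362880 − 362880 + 181440 − 60480 + 15120 − 3024 + 504 − 72 + 9 − 1 = 133496.

133496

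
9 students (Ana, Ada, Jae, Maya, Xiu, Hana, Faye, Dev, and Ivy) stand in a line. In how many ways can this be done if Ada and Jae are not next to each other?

282240

There are 9! = 362880 arrangements in all. If Ada and Jae are adjacent, merging them into one block gives 2·(8)! = 80640 arrangements.
Complementary counting: 362880 − 80640 = 282240.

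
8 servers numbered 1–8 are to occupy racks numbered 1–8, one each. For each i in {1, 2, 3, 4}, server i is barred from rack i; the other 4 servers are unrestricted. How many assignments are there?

24024

Let Aᵢ (for 1 ≤ i ≤ 4) be the placements that put server i in its forbidden rack. Any j of these fix j positions, leaving (8−j)! ways to fill the rest, and there are C(4,j) ways to pick which j.
By inclusion–exclusion, the number of valid placements is Σ_{j=0}^{4} (−1)^j C(4,j)·(8−j)!.
Computing: 40320 − 20160 + 4320 − 480 + 24 = 24024.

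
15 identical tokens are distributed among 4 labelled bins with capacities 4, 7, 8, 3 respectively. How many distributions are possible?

Ignoring the caps, the number of non-negative solutions to x_1+…+x_4 = 15 is C(18,3) = 816.
Subtract solutions that violate a single cap (substitute x_i' = x_i − (cap_i+1)): x_1 ≥ 5 gives C(13,3) = 286; x_2 ≥ 8 gives C(10,3) = 120; x_3 ≥ 9 gives C(9,3) = 84; x_4 ≥ 4 gives C(14,3) = 364. Together 854.
Add back pairs where two caps are both exceeded: 10 + 4 + 84 + 0 + 20 + 10 = 128.
By inclusion–exclusion the count is 816 − 854 + 128 = 90.

90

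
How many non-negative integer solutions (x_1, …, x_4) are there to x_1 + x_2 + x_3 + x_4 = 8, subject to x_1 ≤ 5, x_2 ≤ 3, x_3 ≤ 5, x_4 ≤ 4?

By stars and bars, unrestricted non-negative solutions to x_1+…+x_4 = 8 number C(8+3,3) = 165.
Subtract solutions that violate a single cap (substitute x_i' = x_i − (cap_i+1)): x_1 ≥ 6 gives C(5,3) = 10; x_2 ≥ 4 gives C(7,3) = 35; x_3 ≥ 6 gives C(5,3) = 10; x_4 ≥ 5 gives C(6,3) = 20. Together 75.
No two caps can be exceeded simultaneously, so the pair terms are all 0.
By inclusion–exclusion the count is 165 − 75 + 0 = 90.

90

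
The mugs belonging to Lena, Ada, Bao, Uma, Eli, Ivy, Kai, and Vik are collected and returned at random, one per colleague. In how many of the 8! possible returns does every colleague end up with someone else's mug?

Count assignments avoiding every fixed point. For any j of the 8 colleagues fixed to their own mug, the other 8−j can be arranged in (8−j)! ways.
By inclusion–exclusion this is Σ_{j=0}^{8} (−1)^j C(8,j)·(8−j)!.
Computing: 40320 − 40320 + 20160 − 6720 + 1680 − 336 + 56 − 8 + 1 = 14833.

14833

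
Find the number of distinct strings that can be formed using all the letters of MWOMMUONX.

MWOMMUONX has 9 letters with M appearing 3 times and O appearing twice.
So there are 9! / (3!·2!) = 30240 distinguishable arrangements.

30240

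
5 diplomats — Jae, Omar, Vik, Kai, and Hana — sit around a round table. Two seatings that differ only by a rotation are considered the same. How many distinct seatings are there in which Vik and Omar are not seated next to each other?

Without the restriction there are (4)! = 24 seatings.
Those with Vik next to Omar: fuse the pair into one unit and seat 4 units around a circle — 2·(3)! = 12.
Subtracting, 24 − 12 = 12.

12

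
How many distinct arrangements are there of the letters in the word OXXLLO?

OXXLLO has 6 letters with L appearing twice, O appearing twice, and X appearing twice.
Dividing 6! = 720 by 2!·2!·2! = 8 for the repeated letters gives 90.

90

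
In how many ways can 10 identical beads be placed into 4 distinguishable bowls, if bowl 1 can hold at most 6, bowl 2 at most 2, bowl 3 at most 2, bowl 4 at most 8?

59

Without the upper bounds there are C(13,3) = 286 ways to split 10 among 4 bowls.
Subtract solutions that violate a single cap (substitute x_i' = x_i − (cap_i+1)): x_1 ≥ 7 gives C(6,3) = 20; x_2 ≥ 3 gives C(10,3) = 120; x_3 ≥ 3 gives C(10,3) = 120; x_4 ≥ 9 gives C(4,3) = 4. Together 264.
Add back pairs where two caps are both exceeded: 1 + 1 + 0 + 35 + 0 + 0 = 37.
By inclusion–exclusion the count is 286 − 264 + 37 = 59.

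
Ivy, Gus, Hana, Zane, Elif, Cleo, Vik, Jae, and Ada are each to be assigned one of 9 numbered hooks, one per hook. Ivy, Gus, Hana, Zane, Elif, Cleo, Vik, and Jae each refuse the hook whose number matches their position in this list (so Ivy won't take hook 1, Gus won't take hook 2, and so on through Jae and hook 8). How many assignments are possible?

148329

Let Aᵢ (for 1 ≤ i ≤ 8) be the placements that put person i in their forbidden hook. Any j of these fix j positions, leaving (9−j)! ways to fill the rest, and there are C(8,j) ways to pick which j.
By inclusion–exclusion, the number of valid placements is Σ_{j=0}^{8} (−1)^j C(8,j)·(9−j)!.
Computing: 362880 − 322560 + 141120 − 40320 + 8400 − 1344 + 168 − 16 + 1 = 148329.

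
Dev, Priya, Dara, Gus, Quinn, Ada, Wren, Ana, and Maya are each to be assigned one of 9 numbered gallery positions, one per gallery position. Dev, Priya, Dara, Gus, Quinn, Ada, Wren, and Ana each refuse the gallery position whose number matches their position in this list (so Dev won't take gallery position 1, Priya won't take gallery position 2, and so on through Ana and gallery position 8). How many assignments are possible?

148329

Let Aᵢ (for 1 ≤ i ≤ 8) be the placements that put person i in their forbidden gallery position. Any j of these fix j positions, leaving (9−j)! ways to fill the rest, and there are C(8,j) ways to pick which j.
By inclusion–exclusion, the number of valid placements is Σ_{j=0}^{8} (−1)^j C(8,j)·(9−j)!.
Computing: 362880 − 322560 + 141120 − 40320 + 8400 − 1344 + 168 − 16 + 1 = 148329.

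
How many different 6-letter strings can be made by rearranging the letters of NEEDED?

60

The 6 letters of NEEDED have repeats: D appearing twice and E appearing 3 times.
So there are 6! / (3!·2!) = 60 distinguishable arrangements.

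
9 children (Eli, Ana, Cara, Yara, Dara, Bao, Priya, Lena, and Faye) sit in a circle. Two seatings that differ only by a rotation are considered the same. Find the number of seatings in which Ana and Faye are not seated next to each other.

30240

Without the restriction there are (8)! = 40320 seatings.
Seatings with Ana beside Faye: treat them as a block with 2 internal orders, giving 2 × (7)! = 10080.
Subtracting, 40320 − 10080 = 30240.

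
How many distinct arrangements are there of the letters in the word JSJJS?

JSJJS has 5 letters with J appearing 3 times and S appearing twice.
So there are 5! / (3!·2!) = 10 distinguishable arrangements.

10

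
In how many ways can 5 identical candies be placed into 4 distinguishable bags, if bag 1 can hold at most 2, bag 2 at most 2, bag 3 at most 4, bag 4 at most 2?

25

Without the upper bounds there are C(8,3) = 56 ways to split 5 among 4 bags.
Subtract solutions that violate a single cap (substitute x_i' = x_i − (cap_i+1)): x_1 ≥ 3 gives C(5,3) = 10; x_2 ≥ 3 gives C(5,3) = 10; x_3 ≥ 5 gives C(3,3) = 1; x_4 ≥ 3 gives C(5,3) = 10. Together 31.
No two caps can be exceeded simultaneously, so the pair terms are all 0.
By inclusion–exclusion the count is 56 − 31 + 0 = 25.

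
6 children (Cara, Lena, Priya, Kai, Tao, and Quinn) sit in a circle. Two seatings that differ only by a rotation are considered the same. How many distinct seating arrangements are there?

120

Around a circle, 6 distinct people have 6!/6 = (5)! = 120 rotationally distinct seatings.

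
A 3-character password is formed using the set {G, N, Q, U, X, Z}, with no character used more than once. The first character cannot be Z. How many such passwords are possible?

100

The first character has 6−1 = 5 choices (anything except Z).
The remaining 2 characters are filled from the other 5 symbols without repetition: 5 × 4 = 20.
Total: 5 × 20 = 100.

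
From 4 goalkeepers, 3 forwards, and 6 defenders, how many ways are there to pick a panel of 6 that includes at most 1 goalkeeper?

Split by how many goalkeepers are chosen (0 through 1).
Sum: C(4,0)·C(9,6) + C(4,1)·C(9,5) = 84 + 504 = 588.

588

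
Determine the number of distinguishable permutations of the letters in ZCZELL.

180

The 6 letters of ZCZELL have repeats: L appearing twice and Z appearing twice.
The number of distinct arrangements is 6!/(2!·2!) = 720/4 = 180.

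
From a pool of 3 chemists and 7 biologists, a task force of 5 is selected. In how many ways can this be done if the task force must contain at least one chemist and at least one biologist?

231

Total 5-person selections from all 10: C(10,5) = 252.
Subtract selections that omit an entire group: no chemists → C(7,5) = 21; no biologists → C(3,5) = 0.
Both groups omitted at once is impossible, so 252 − 21 = 231.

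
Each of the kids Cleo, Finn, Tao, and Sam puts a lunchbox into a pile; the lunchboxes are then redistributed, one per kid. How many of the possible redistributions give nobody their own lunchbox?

9

Count assignments avoiding every fixed point. For any j of the 4 kids fixed to their own lunchbox, the other 4−j can be arranged in (4−j)! ways.
By inclusion–exclusion this is Σ_{j=0}^{4} (−1)^j C(4,j)·(4−j)!.
Computing: 24 − 24 + 12 − 4 + 1 = 9.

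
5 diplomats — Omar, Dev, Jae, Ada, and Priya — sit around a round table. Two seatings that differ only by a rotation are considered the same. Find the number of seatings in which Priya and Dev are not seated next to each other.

All circular seatings of 5 people number (4)! = 24.
Seatings with Priya beside Dev: treat them as a block with 2 internal orders, giving 2 × (3)! = 12.
Subtracting, 24 − 12 = 12.

12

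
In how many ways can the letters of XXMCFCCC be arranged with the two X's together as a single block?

210

Treat the 2 copies of X as a single block. The multiset to arrange is then {XX, C, C, C, C, F, M}, 7 items in all.
That gives (7)!/(4!) = 210 arrangements.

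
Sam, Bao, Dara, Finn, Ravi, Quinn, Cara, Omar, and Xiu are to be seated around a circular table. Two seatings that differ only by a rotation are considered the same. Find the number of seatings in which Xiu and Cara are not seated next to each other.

All circular seatings of 9 people number (8)! = 40320.
Those with Xiu next to Cara: fuse the pair into one unit and seat 8 units around a circle — 2·(7)! = 10080.
Subtracting, 40320 − 10080 = 30240.

30240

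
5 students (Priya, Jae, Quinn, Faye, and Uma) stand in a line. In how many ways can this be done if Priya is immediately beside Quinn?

Glue Priya and Quinn into one block (2 internal orders), leaving 4 units to arrange in a row.
So the count is 2·(4)! = 48.

48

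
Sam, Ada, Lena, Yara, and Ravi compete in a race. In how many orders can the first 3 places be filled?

60

There are 5 choices for 1st place, 4 for 2nd, and 3 for 3rd.
That gives 5 × 4 × 3 = 60.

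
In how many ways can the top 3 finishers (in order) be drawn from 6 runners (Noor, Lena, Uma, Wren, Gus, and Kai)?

There are 6 choices for 1st place, 5 for 2nd, and 4 for 3rd.
That gives 6 × 5 × 4 = 120.

120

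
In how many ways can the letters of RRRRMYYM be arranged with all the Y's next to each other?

105

Treat the 2 copies of Y as a single block. The multiset to arrange is then {YY, M, M, R, R, R, R}, 7 items in all.
That gives (7)!/(4!·2!) = 105 arrangements.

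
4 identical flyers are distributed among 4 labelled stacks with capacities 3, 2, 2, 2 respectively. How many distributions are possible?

Without the upper bounds there are C(7,3) = 35 ways to split 4 among 4 stacks.
Subtract solutions that violate a single cap (substitute x_i' = x_i − (cap_i+1)): x_1 ≥ 4 gives C(3,3) = 1; x_2 ≥ 3 gives C(4,3) = 4; x_3 ≥ 3 gives C(4,3) = 4; x_4 ≥ 3 gives C(4,3) = 4. Together 13.
No two caps can be exceeded simultaneously, so the pair terms are all 0.
By inclusion–exclusion the count is 35 − 13 + 0 = 22.

22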